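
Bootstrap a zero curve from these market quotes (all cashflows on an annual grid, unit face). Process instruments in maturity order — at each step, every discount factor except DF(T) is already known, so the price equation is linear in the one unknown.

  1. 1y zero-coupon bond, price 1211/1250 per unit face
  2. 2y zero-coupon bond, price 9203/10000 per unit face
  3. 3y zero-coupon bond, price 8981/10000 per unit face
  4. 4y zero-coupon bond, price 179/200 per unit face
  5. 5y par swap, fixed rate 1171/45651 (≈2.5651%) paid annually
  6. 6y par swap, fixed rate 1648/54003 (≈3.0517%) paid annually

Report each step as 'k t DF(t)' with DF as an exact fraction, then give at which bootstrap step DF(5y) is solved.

1 1 1211/1250
2 2 9203/10000
3 3 8981/10000
4 4 179/200
5 5 8829/10000
6 6 522/625
DF(5y) is solved at step 5

step 1 [1y] zero: DF = P = 1211/1250 ≈ 0.968800
step 2 [2y] zero: DF = P = 9203/10000 ≈ 0.920300
step 3 [3y] zero: DF = P = 8981/10000 ≈ 0.898100
step 4 [4y] zero: DF = P = 179/200 ≈ 0.895000
step 5 [5y] swap r/1=1171/45651: DF=(1 − 1171/45651·(0.968800+0.920300+0.898100+0.895000))/(1+1171/45651) = 8829/10000 ≈ 0.882900
step 6 [6y] swap r/1=1648/54003: DF=(1 − 1648/54003·(0.968800+0.920300+0.898100+0.895000+0.882900))/(1+1648/54003) = 522/625 ≈ 0.835200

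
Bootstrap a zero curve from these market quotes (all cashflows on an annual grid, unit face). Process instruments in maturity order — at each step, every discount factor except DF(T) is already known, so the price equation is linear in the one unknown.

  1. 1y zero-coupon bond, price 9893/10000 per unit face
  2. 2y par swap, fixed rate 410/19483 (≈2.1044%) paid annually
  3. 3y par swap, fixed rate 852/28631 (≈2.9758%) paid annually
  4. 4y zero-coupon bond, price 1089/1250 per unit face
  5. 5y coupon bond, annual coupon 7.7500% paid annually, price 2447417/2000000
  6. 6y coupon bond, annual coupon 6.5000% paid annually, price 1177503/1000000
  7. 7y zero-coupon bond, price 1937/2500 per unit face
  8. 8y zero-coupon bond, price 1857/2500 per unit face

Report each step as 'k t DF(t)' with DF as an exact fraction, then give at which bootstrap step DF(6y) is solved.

step 1 [1y] zero: DF = P = 9893/10000 ≈ 0.989300
step 2 [2y] swap r/1=410/19483: DF=(1 − 410/19483·(0.989300))/(1+410/19483) = 959/1000 ≈ 0.959000
step 3 [3y] swap r/1=852/28631: DF=(1 − 852/28631·(0.989300+0.959000))/(1+852/28631) = 2287/2500 ≈ 0.914800
step 4 [4y] zero: DF = P = 1089/1250 ≈ 0.871200
step 5 [5y] bond c/1=31/400: DF=(2447417/2000000 − 31/400·(0.989300+0.959000+0.914800+0.871200))/(1+31/400) = 8671/10000 ≈ 0.867100
step 6 [6y] bond c/1=13/200: DF=(1177503/1000000 − 13/200·(0.989300+0.959000+0.914800+0.871200+0.867100))/(1+13/200) = 1031/1250 ≈ 0.824800
step 7 [7y] zero: DF = P = 1937/2500 ≈ 0.774800
step 8 [8y] zero: DF = P = 1857/2500 ≈ 0.742800

1 1 9893/10000
2 2 959/1000
3 3 2287/2500
4 4 1089/1250
5 5 8671/10000
6 6 1031/1250
7 7 1937/2500
8 8 1857/2500
DF(6y) is solved at step 6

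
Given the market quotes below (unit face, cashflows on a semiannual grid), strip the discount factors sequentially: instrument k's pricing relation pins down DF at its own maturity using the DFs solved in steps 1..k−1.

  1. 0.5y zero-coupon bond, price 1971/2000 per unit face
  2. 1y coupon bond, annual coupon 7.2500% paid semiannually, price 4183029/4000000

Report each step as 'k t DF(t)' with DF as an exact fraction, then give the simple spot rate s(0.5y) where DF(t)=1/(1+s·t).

step 1 [0.5y] zero: DF = P = 1971/2000 ≈ 0.985500
step 2 [1y] bond c/2=29/800: DF=(4183029/4000000 − 29/800·(0.985500))/(1+29/800) = 9747/10000 ≈ 0.974700

1 1/2 1971/2000
2 1 9747/10000
s(0.5y) = (1/(1971/2000) − 1)/(1/2) = 58/1971 ≈ 2.9427%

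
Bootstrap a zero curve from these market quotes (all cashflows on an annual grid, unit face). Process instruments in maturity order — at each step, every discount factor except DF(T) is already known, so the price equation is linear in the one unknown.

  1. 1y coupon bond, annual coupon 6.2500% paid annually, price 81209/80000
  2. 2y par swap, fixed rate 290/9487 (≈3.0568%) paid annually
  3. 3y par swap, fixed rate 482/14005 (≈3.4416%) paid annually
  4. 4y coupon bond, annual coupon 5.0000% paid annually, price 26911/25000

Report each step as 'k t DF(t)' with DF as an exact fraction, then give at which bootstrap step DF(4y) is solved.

step 1 [1y] bond c/1=1/16: DF=(81209/80000 − 1/16·(0))/(1+1/16) = 4777/5000 ≈ 0.955400
step 2 [2y] swap r/1=290/9487: DF=(1 − 290/9487·(0.955400))/(1+290/9487) = 471/500 ≈ 0.942000
step 3 [3y] swap r/1=482/14005: DF=(1 − 482/14005·(0.955400+0.942000))/(1+482/14005) = 2259/2500 ≈ 0.903600
step 4 [4y] bond c/1=1/20: DF=(26911/25000 − 1/20·(0.955400+0.942000+0.903600))/(1+1/20) = 4459/5000 ≈ 0.891800

1 1 4777/5000
2 2 471/500
3 3 2259/2500
4 4 4459/5000
DF(4y) is solved at step 4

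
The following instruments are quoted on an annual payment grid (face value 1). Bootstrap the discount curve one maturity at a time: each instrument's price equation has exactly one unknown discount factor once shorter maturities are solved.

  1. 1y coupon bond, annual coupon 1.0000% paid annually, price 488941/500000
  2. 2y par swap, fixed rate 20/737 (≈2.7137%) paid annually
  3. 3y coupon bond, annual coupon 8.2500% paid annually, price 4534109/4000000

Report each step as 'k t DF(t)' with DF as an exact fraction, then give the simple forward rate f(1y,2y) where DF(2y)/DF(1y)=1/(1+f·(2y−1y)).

step 1 [1y] bond c/1=1/100: DF=(488941/500000 − 1/100·(0))/(1+1/100) = 4841/5000 ≈ 0.968200
step 2 [2y] swap r/1=20/737: DF=(1 − 20/737·(0.968200))/(1+20/737) = 237/250 ≈ 0.948000
step 3 [3y] bond c/1=33/400: DF=(4534109/4000000 − 33/400·(0.968200+0.948000))/(1+33/400) = 9011/10000 ≈ 0.901100

1 1 4841/5000
2 2 237/250
3 3 9011/10000
f(1y,2y) = ((4841/5000)/(237/250) − 1)/(1) = 101/4740 ≈ 2.1308%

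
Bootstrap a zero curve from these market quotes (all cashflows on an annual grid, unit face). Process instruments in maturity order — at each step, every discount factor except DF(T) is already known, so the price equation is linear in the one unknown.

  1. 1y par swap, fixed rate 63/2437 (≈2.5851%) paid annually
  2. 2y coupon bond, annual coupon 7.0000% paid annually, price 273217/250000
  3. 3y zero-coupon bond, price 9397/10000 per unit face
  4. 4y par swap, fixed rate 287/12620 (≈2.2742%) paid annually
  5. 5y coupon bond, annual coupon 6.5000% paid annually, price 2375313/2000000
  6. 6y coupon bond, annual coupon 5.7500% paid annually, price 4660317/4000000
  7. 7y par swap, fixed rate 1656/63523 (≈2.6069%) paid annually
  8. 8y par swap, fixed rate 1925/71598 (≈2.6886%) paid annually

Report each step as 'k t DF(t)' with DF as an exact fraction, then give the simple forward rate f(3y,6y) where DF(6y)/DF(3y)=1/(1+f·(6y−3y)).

step 1 [1y] swap r/1=63/2437: DF=(1 − 63/2437·(0))/(1+63/2437) = 2437/2500 ≈ 0.974800
step 2 [2y] bond c/1=7/100: DF=(273217/250000 − 7/100·(0.974800))/(1+7/100) = 1197/1250 ≈ 0.957600
step 3 [3y] zero: DF = P = 9397/10000 ≈ 0.939700
step 4 [4y] swap r/1=287/12620: DF=(1 − 287/12620·(0.974800+0.957600+0.939700))/(1+287/12620) = 9139/10000 ≈ 0.913900
step 5 [5y] bond c/1=13/200: DF=(2375313/2000000 − 13/200·(0.974800+0.957600+0.939700+0.913900))/(1+13/200) = 8841/10000 ≈ 0.884100
step 6 [6y] bond c/1=23/400: DF=(4660317/4000000 − 23/400·(0.974800+0.957600+0.939700+0.913900+0.884100))/(1+23/400) = 4239/5000 ≈ 0.847800
step 7 [7y] swap r/1=1656/63523: DF=(1 − 1656/63523·(0.974800+0.957600+0.939700+0.913900+0.884100+0.847800))/(1+1656/63523) = 1043/1250 ≈ 0.834400
step 8 [8y] swap r/1=1925/71598: DF=(1 − 1925/71598·(0.974800+0.957600+0.939700+0.913900+0.884100+0.847800+0.834400))/(1+1925/71598) = 323/400 ≈ 0.807500

1 1 2437/2500
2 2 1197/1250
3 3 9397/10000
4 4 9139/10000
5 5 8841/10000
6 6 4239/5000
7 7 1043/1250
8 8 323/400
f(3y,6y) = ((9397/10000)/(4239/5000) − 1)/(3) = 919/25434 ≈ 3.6133%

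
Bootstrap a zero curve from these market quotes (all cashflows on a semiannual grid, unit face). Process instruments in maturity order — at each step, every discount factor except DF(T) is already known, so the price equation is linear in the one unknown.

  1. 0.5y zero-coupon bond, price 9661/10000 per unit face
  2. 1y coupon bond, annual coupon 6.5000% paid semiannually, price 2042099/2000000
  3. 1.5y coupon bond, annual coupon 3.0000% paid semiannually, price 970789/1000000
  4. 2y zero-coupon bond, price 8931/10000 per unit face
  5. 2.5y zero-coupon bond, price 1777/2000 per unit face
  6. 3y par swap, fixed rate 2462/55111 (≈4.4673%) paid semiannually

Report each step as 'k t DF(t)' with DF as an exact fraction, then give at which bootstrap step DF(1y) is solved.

step 1 [0.5y] zero: DF = P = 9661/10000 ≈ 0.966100
step 2 [1y] bond c/2=13/400: DF=(2042099/2000000 − 13/400·(0.966100))/(1+13/400) = 1917/2000 ≈ 0.958500
step 3 [1.5y] bond c/2=3/200: DF=(970789/1000000 − 3/200·(0.966100+0.958500))/(1+3/200) = 116/125 ≈ 0.928000
step 4 [2y] zero: DF = P = 8931/10000 ≈ 0.893100
step 5 [2.5y] zero: DF = P = 1777/2000 ≈ 0.888500
step 6 [3y] swap r/2=1231/55111: DF=(1 − 1231/55111·(0.966100+0.958500+0.928000+0.893100+0.888500))/(1+1231/55111) = 8769/10000 ≈ 0.876900

1 1/2 9661/10000
2 1 1917/2000
3 3/2 116/125
4 2 8931/10000
5 5/2 1777/2000
6 3 8769/10000
DF(1y) is solved at step 2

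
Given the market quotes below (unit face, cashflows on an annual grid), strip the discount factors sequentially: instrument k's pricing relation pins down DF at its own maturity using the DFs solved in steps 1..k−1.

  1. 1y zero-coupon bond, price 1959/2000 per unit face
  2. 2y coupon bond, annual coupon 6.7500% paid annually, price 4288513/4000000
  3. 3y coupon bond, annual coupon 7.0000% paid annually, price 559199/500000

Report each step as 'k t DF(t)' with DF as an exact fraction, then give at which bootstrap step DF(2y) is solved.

step 1 [1y] zero: DF = P = 1959/2000 ≈ 0.979500
step 2 [2y] bond c/1=27/400: DF=(4288513/4000000 − 27/400·(0.979500))/(1+27/400) = 589/625 ≈ 0.942400
step 3 [3y] bond c/1=7/100: DF=(559199/500000 − 7/100·(0.979500+0.942400))/(1+7/100) = 1839/2000 ≈ 0.919500

1 1 1959/2000
2 2 589/625
3 3 1839/2000
DF(2y) is solved at step 2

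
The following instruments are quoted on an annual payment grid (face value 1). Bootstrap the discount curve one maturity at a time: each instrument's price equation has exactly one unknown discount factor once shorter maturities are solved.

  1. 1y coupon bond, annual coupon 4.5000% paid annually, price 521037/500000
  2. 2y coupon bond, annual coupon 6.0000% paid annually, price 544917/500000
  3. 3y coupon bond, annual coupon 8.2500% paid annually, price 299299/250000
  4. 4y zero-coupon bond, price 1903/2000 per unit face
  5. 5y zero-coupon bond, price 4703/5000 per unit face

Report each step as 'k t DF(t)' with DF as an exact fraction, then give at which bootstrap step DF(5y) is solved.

1 1 2493/2500
2 2 9717/10000
3 3 9559/10000
4 4 1903/2000
5 5 4703/5000
DF(5y) is solved at step 5

step 1 [1y] bond c/1=9/200: DF=(521037/500000 − 9/200·(0))/(1+9/200) = 2493/2500 ≈ 0.997200
step 2 [2y] bond c/1=3/50: DF=(544917/500000 − 3/50·(0.997200))/(1+3/50) = 9717/10000 ≈ 0.971700
step 3 [3y] bond c/1=33/400: DF=(299299/250000 − 33/400·(0.997200+0.971700))/(1+33/400) = 9559/10000 ≈ 0.955900
step 4 [4y] zero: DF = P = 1903/2000 ≈ 0.951500
step 5 [5y] zero: DF = P = 4703/5000 ≈ 0.940600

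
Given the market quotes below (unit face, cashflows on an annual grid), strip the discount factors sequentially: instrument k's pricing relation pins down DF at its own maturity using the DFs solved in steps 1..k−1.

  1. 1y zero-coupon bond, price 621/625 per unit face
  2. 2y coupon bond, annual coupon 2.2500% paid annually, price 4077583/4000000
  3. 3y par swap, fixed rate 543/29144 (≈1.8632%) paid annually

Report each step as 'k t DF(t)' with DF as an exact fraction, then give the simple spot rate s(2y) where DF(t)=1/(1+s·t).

1 1 621/625
2 2 9751/10000
3 3 9457/10000
s(2y) = (1/(9751/10000) − 1)/(2) = 249/19502 ≈ 1.2768%

step 1 [1y] zero: DF = P = 621/625 ≈ 0.993600
step 2 [2y] bond c/1=9/400: DF=(4077583/4000000 − 9/400·(0.993600))/(1+9/400) = 9751/10000 ≈ 0.975100
step 3 [3y] swap r/1=543/29144: DF=(1 − 543/29144·(0.993600+0.975100))/(1+543/29144) = 9457/10000 ≈ 0.945700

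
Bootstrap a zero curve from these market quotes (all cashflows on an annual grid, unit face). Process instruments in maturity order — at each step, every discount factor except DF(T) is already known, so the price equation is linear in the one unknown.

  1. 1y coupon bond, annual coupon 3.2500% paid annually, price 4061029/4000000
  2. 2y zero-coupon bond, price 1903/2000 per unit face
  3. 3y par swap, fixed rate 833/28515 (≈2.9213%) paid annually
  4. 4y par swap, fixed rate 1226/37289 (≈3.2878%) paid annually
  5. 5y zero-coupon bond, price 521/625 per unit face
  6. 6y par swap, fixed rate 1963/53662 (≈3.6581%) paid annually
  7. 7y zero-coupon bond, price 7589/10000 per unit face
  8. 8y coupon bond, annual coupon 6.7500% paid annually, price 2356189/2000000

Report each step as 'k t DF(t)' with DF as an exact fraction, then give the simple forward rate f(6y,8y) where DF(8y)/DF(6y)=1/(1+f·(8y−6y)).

1 1 9833/10000
2 2 1903/2000
3 3 9167/10000
4 4 4387/5000
5 5 521/625
6 6 8037/10000
7 7 7589/10000
8 8 7163/10000
f(6y,8y) = ((8037/10000)/(7163/10000) − 1)/(2) = 23/377 ≈ 6.1008%

step 1 [1y] bond c/1=13/400: DF=(4061029/4000000 − 13/400·(0))/(1+13/400) = 9833/10000 ≈ 0.983300
step 2 [2y] zero: DF = P = 1903/2000 ≈ 0.951500
step 3 [3y] swap r/1=833/28515: DF=(1 − 833/28515·(0.983300+0.951500))/(1+833/28515) = 9167/10000 ≈ 0.916700
step 4 [4y] swap r/1=1226/37289: DF=(1 − 1226/37289·(0.983300+0.951500+0.916700))/(1+1226/37289) = 4387/5000 ≈ 0.877400
step 5 [5y] zero: DF = P = 521/625 ≈ 0.833600
step 6 [6y] swap r/1=1963/53662: DF=(1 − 1963/53662·(0.983300+0.951500+0.916700+0.877400+0.833600))/(1+1963/53662) = 8037/10000 ≈ 0.803700
step 7 [7y] zero: DF = P = 7589/10000 ≈ 0.758900
step 8 [8y] bond c/1=27/400: DF=(2356189/2000000 − 27/400·(0.983300+0.951500+0.916700+0.877400+0.833600+0.803700+0.758900))/(1+27/400) = 7163/10000 ≈ 0.716300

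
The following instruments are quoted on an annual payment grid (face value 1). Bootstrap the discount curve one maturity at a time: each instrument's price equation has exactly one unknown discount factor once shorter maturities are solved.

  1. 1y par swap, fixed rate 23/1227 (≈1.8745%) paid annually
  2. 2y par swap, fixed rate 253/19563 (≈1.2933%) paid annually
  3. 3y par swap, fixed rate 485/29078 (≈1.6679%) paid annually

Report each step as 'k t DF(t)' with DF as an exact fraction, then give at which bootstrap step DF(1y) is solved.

1 1 1227/1250
2 2 9747/10000
3 3 1903/2000
DF(1y) is solved at step 1

step 1 [1y] swap r/1=23/1227: DF=(1 − 23/1227·(0))/(1+23/1227) = 1227/1250 ≈ 0.981600
step 2 [2y] swap r/1=253/19563: DF=(1 − 253/19563·(0.981600))/(1+253/19563) = 9747/10000 ≈ 0.974700
step 3 [3y] swap r/1=485/29078: DF=(1 − 485/29078·(0.981600+0.974700))/(1+485/29078) = 1903/2000 ≈ 0.951500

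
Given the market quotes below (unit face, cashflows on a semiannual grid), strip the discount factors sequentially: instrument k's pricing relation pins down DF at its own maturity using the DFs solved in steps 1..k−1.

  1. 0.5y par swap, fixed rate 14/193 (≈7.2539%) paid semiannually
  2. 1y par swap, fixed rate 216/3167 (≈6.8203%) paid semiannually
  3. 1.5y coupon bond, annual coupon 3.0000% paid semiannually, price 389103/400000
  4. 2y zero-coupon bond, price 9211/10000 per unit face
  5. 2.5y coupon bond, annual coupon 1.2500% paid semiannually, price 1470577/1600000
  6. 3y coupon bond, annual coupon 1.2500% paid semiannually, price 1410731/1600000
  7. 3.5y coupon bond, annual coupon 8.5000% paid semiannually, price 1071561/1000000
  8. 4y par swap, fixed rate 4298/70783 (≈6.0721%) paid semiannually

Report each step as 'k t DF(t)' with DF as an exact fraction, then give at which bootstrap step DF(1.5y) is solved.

1 1/2 193/200
2 1 1169/1250
3 3/2 9303/10000
4 2 9211/10000
5 5/2 8901/10000
6 3 4237/5000
7 7/2 8041/10000
8 4 7851/10000
DF(1.5y) is solved at step 3

step 1 [0.5y] swap r/2=7/193: DF=(1 − 7/193·(0))/(1+7/193) = 193/200 ≈ 0.965000
step 2 [1y] swap r/2=108/3167: DF=(1 − 108/3167·(0.965000))/(1+108/3167) = 1169/1250 ≈ 0.935200
step 3 [1.5y] bond c/2=3/200: DF=(389103/400000 − 3/200·(0.965000+0.935200))/(1+3/200) = 9303/10000 ≈ 0.930300
step 4 [2y] zero: DF = P = 9211/10000 ≈ 0.921100
step 5 [2.5y] bond c/2=1/160: DF=(1470577/1600000 − 1/160·(0.965000+0.935200+0.930300+0.921100))/(1+1/160) = 8901/10000 ≈ 0.890100
step 6 [3y] bond c/2=1/160: DF=(1410731/1600000 − 1/160·(0.965000+0.935200+0.930300+0.921100+0.890100))/(1+1/160) = 4237/5000 ≈ 0.847400
step 7 [3.5y] bond c/2=17/400: DF=(1071561/1000000 − 17/400·(0.965000+0.935200+0.930300+0.921100+0.890100+0.847400))/(1+17/400) = 8041/10000 ≈ 0.804100
step 8 [4y] swap r/2=2149/70783: DF=(1 − 2149/70783·(0.965000+0.935200+0.930300+0.921100+0.890100+0.847400+0.804100))/(1+2149/70783) = 7851/10000 ≈ 0.785100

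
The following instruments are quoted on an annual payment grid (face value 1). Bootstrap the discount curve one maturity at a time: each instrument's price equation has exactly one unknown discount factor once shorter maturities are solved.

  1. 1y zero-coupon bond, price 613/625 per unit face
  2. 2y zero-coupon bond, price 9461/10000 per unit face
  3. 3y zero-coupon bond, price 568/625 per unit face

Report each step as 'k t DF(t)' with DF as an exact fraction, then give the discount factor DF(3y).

step 1 [1y] zero: DF = P = 613/625 ≈ 0.980800
step 2 [2y] zero: DF = P = 9461/10000 ≈ 0.946100
step 3 [3y] zero: DF = P = 568/625 ≈ 0.908800

1 1 613/625
2 2 9461/10000
3 3 568/625
DF(3y) = 568/625 ≈ 0.908800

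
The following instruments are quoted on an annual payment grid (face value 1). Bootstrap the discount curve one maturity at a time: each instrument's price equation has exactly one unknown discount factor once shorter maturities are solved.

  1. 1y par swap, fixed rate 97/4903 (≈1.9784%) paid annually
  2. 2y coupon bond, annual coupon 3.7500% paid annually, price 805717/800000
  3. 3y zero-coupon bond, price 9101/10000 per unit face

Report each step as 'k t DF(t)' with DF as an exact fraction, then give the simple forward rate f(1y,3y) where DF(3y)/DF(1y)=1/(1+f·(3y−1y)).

step 1 [1y] swap r/1=97/4903: DF=(1 − 97/4903·(0))/(1+97/4903) = 4903/5000 ≈ 0.980600
step 2 [2y] bond c/1=3/80: DF=(805717/800000 − 3/80·(0.980600))/(1+3/80) = 9353/10000 ≈ 0.935300
step 3 [3y] zero: DF = P = 9101/10000 ≈ 0.910100

1 1 4903/5000
2 2 9353/10000
3 3 9101/10000
f(1y,3y) = ((4903/5000)/(9101/10000) − 1)/(2) = 705/18202 ≈ 3.8732%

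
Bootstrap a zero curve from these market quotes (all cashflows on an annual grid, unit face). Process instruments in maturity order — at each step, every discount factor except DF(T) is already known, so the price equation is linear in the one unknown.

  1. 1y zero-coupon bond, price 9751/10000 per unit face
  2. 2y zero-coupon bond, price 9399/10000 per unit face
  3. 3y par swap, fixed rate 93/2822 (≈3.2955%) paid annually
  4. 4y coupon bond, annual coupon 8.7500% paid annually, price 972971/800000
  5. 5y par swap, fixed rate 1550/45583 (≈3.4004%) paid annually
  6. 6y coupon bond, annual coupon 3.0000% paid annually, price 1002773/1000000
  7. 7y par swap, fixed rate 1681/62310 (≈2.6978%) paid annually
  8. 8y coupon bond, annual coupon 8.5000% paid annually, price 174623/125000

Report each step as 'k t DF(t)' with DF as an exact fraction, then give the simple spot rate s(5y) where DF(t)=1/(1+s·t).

1 1 9751/10000
2 2 9399/10000
3 3 907/1000
4 4 8913/10000
5 5 169/200
6 6 1051/1250
7 7 8319/10000
8 8 3997/5000
s(5y) = (1/(169/200) − 1)/(5) = 31/845 ≈ 3.6686%

step 1 [1y] zero: DF = P = 9751/10000 ≈ 0.975100
step 2 [2y] zero: DF = P = 9399/10000 ≈ 0.939900
step 3 [3y] swap r/1=93/2822: DF=(1 − 93/2822·(0.975100+0.939900))/(1+93/2822) = 907/1000 ≈ 0.907000
step 4 [4y] bond c/1=7/80: DF=(972971/800000 − 7/80·(0.975100+0.939900+0.907000))/(1+7/80) = 8913/10000 ≈ 0.891300
step 5 [5y] swap r/1=1550/45583: DF=(1 − 1550/45583·(0.975100+0.939900+0.907000+0.891300))/(1+1550/45583) = 169/200 ≈ 0.845000
step 6 [6y] bond c/1=3/100: DF=(1002773/1000000 − 3/100·(0.975100+0.939900+0.907000+0.891300+0.845000))/(1+3/100) = 1051/1250 ≈ 0.840800
step 7 [7y] swap r/1=1681/62310: DF=(1 − 1681/62310·(0.975100+0.939900+0.907000+0.891300+0.845000+0.840800))/(1+1681/62310) = 8319/10000 ≈ 0.831900
step 8 [8y] bond c/1=17/200: DF=(174623/125000 − 17/200·(0.975100+0.939900+0.907000+0.891300+0.845000+0.840800+0.831900))/(1+17/200) = 3997/5000 ≈ 0.799400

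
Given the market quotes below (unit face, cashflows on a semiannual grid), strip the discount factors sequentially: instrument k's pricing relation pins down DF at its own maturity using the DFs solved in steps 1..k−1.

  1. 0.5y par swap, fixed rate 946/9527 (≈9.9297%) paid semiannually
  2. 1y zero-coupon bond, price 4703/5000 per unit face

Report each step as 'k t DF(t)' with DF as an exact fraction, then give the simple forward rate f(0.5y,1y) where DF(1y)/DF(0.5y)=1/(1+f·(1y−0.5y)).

step 1 [0.5y] swap r/2=473/9527: DF=(1 − 473/9527·(0))/(1+473/9527) = 9527/10000 ≈ 0.952700
step 2 [1y] zero: DF = P = 4703/5000 ≈ 0.940600

1 1/2 9527/10000
2 1 4703/5000
f(0.5y,1y) = ((9527/10000)/(4703/5000) − 1)/(1/2) = 121/4703 ≈ 2.5728%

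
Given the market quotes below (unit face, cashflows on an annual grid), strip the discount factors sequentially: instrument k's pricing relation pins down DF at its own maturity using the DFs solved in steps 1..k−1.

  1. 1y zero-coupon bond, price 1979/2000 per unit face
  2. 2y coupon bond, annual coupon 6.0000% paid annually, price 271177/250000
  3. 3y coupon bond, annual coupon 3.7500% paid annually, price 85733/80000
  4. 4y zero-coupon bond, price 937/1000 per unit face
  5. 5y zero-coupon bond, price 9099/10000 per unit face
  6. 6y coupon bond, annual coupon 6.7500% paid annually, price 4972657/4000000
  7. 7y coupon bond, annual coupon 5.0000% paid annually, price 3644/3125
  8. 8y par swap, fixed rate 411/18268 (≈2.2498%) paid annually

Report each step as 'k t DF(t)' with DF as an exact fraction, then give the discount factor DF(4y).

1 1 1979/2000
2 2 9673/10000
3 3 4811/5000
4 4 937/1000
5 5 9099/10000
6 6 1079/1250
7 7 337/400
8 8 2089/2500
DF(4y) = 937/1000 ≈ 0.937000

step 1 [1y] zero: DF = P = 1979/2000 ≈ 0.989500
step 2 [2y] bond c/1=3/50: DF=(271177/250000 − 3/50·(0.989500))/(1+3/50) = 9673/10000 ≈ 0.967300
step 3 [3y] bond c/1=3/80: DF=(85733/80000 − 3/80·(0.989500+0.967300))/(1+3/80) = 4811/5000 ≈ 0.962200
step 4 [4y] zero: DF = P = 937/1000 ≈ 0.937000
step 5 [5y] zero: DF = P = 9099/10000 ≈ 0.909900
step 6 [6y] bond c/1=27/400: DF=(4972657/4000000 − 27/400·(0.989500+0.967300+0.962200+0.937000+0.909900))/(1+27/400) = 1079/1250 ≈ 0.863200
step 7 [7y] bond c/1=1/20: DF=(3644/3125 − 1/20·(0.989500+0.967300+0.962200+0.937000+0.909900+0.863200))/(1+1/20) = 337/400 ≈ 0.842500
step 8 [8y] swap r/1=411/18268: DF=(1 − 411/18268·(0.989500+0.967300+0.962200+0.937000+0.909900+0.863200+0.842500))/(1+411/18268) = 2089/2500 ≈ 0.835600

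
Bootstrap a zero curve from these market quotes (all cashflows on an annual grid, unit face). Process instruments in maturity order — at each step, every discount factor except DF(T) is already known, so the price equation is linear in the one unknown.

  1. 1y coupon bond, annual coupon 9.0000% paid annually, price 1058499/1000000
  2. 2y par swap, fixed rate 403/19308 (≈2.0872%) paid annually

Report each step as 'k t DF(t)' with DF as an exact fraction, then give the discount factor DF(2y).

1 1 9711/10000
2 2 9597/10000
DF(2y) = 9597/10000 ≈ 0.959700

step 1 [1y] bond c/1=9/100: DF=(1058499/1000000 − 9/100·(0))/(1+9/100) = 9711/10000 ≈ 0.971100
step 2 [2y] swap r/1=403/19308: DF=(1 − 403/19308·(0.971100))/(1+403/19308) = 9597/10000 ≈ 0.959700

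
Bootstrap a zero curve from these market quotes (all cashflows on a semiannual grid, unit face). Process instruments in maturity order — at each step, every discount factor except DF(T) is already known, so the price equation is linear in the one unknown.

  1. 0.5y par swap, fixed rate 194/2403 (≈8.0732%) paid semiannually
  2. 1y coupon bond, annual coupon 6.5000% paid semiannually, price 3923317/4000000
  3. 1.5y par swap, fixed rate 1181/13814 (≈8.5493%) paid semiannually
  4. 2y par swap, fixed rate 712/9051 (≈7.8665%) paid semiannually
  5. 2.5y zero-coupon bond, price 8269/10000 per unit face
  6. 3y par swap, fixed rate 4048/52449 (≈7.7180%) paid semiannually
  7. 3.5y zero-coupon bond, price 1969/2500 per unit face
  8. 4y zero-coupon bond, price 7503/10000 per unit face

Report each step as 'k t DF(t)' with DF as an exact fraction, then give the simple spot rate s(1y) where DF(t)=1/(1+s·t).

step 1 [0.5y] swap r/2=97/2403: DF=(1 − 97/2403·(0))/(1+97/2403) = 2403/2500 ≈ 0.961200
step 2 [1y] bond c/2=13/400: DF=(3923317/4000000 − 13/400·(0.961200))/(1+13/400) = 9197/10000 ≈ 0.919700
step 3 [1.5y] swap r/2=1181/27628: DF=(1 − 1181/27628·(0.961200+0.919700))/(1+1181/27628) = 8819/10000 ≈ 0.881900
step 4 [2y] swap r/2=356/9051: DF=(1 − 356/9051·(0.961200+0.919700+0.881900))/(1+356/9051) = 536/625 ≈ 0.857600
step 5 [2.5y] zero: DF = P = 8269/10000 ≈ 0.826900
step 6 [3y] swap r/2=2024/52449: DF=(1 − 2024/52449·(0.961200+0.919700+0.881900+0.857600+0.826900))/(1+2024/52449) = 997/1250 ≈ 0.797600
step 7 [3.5y] zero: DF = P = 1969/2500 ≈ 0.787600
step 8 [4y] zero: DF = P = 7503/10000 ≈ 0.750300

1 1/2 2403/2500
2 1 9197/10000
3 3/2 8819/10000
4 2 536/625
5 5/2 8269/10000
6 3 997/1250
7 7/2 1969/2500
8 4 7503/10000
s(1y) = (1/(9197/10000) − 1)/(1) = 803/9197 ≈ 8.7311%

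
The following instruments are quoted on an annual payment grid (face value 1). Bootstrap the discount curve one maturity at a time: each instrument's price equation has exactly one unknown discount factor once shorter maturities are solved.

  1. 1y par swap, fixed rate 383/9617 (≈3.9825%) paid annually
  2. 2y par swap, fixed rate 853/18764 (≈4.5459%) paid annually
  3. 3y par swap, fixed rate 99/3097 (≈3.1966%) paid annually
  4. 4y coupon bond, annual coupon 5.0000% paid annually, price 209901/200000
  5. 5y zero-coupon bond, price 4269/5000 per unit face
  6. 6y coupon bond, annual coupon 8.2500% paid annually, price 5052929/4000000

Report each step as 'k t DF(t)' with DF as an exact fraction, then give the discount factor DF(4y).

step 1 [1y] swap r/1=383/9617: DF=(1 − 383/9617·(0))/(1+383/9617) = 9617/10000 ≈ 0.961700
step 2 [2y] swap r/1=853/18764: DF=(1 − 853/18764·(0.961700))/(1+853/18764) = 9147/10000 ≈ 0.914700
step 3 [3y] swap r/1=99/3097: DF=(1 − 99/3097·(0.961700+0.914700))/(1+99/3097) = 9109/10000 ≈ 0.910900
step 4 [4y] bond c/1=1/20: DF=(209901/200000 − 1/20·(0.961700+0.914700+0.910900))/(1+1/20) = 2167/2500 ≈ 0.866800
step 5 [5y] zero: DF = P = 4269/5000 ≈ 0.853800
step 6 [6y] bond c/1=33/400: DF=(5052929/4000000 − 33/400·(0.961700+0.914700+0.910900+0.866800+0.853800))/(1+33/400) = 4117/5000 ≈ 0.823400

1 1 9617/10000
2 2 9147/10000
3 3 9109/10000
4 4 2167/2500
5 5 4269/5000
6 6 4117/5000
DF(4y) = 2167/2500 ≈ 0.866800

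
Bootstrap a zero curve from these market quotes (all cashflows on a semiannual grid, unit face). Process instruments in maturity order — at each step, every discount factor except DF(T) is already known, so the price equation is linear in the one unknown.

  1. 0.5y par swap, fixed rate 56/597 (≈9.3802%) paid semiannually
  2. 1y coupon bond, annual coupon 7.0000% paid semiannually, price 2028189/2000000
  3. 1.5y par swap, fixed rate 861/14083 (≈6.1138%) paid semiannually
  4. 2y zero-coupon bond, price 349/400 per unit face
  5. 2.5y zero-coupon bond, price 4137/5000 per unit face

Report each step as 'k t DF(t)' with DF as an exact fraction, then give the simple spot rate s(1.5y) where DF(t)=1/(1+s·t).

step 1 [0.5y] swap r/2=28/597: DF=(1 − 28/597·(0))/(1+28/597) = 597/625 ≈ 0.955200
step 2 [1y] bond c/2=7/200: DF=(2028189/2000000 − 7/200·(0.955200))/(1+7/200) = 379/400 ≈ 0.947500
step 3 [1.5y] swap r/2=861/28166: DF=(1 − 861/28166·(0.955200+0.947500))/(1+861/28166) = 9139/10000 ≈ 0.913900
step 4 [2y] zero: DF = P = 349/400 ≈ 0.872500
step 5 [2.5y] zero: DF = P = 4137/5000 ≈ 0.827400

1 1/2 597/625
2 1 379/400
3 3/2 9139/10000
4 2 349/400
5 5/2 4137/5000
s(1.5y) = (1/(9139/10000) − 1)/(3/2) = 574/9139 ≈ 6.2808%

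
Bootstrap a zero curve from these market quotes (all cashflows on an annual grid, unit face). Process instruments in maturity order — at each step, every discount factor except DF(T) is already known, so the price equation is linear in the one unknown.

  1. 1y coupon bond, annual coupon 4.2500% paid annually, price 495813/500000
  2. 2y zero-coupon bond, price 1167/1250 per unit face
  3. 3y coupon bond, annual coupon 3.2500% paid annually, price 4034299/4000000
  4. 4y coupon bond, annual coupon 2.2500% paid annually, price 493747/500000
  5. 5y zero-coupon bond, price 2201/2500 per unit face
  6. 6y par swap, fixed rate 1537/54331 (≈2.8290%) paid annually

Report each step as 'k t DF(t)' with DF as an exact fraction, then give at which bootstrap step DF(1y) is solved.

step 1 [1y] bond c/1=17/400: DF=(495813/500000 − 17/400·(0))/(1+17/400) = 1189/1250 ≈ 0.951200
step 2 [2y] zero: DF = P = 1167/1250 ≈ 0.933600
step 3 [3y] bond c/1=13/400: DF=(4034299/4000000 − 13/400·(0.951200+0.933600))/(1+13/400) = 367/400 ≈ 0.917500
step 4 [4y] bond c/1=9/400: DF=(493747/500000 − 9/400·(0.951200+0.933600+0.917500))/(1+9/400) = 9041/10000 ≈ 0.904100
step 5 [5y] zero: DF = P = 2201/2500 ≈ 0.880400
step 6 [6y] swap r/1=1537/54331: DF=(1 − 1537/54331·(0.951200+0.933600+0.917500+0.904100+0.880400))/(1+1537/54331) = 8463/10000 ≈ 0.846300

1 1 1189/1250
2 2 1167/1250
3 3 367/400
4 4 9041/10000
5 5 2201/2500
6 6 8463/10000
DF(1y) is solved at step 1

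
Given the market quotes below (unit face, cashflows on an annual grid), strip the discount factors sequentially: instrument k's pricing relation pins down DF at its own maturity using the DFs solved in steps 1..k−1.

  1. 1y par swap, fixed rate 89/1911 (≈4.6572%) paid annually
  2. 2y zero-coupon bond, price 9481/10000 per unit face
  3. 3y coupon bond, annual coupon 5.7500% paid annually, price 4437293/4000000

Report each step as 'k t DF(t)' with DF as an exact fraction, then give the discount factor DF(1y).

1 1 1911/2000
2 2 9481/10000
3 3 1891/2000
DF(1y) = 1911/2000 ≈ 0.955500

step 1 [1y] swap r/1=89/1911: DF=(1 − 89/1911·(0))/(1+89/1911) = 1911/2000 ≈ 0.955500
step 2 [2y] zero: DF = P = 9481/10000 ≈ 0.948100
step 3 [3y] bond c/1=23/400: DF=(4437293/4000000 − 23/400·(0.955500+0.948100))/(1+23/400) = 1891/2000 ≈ 0.945500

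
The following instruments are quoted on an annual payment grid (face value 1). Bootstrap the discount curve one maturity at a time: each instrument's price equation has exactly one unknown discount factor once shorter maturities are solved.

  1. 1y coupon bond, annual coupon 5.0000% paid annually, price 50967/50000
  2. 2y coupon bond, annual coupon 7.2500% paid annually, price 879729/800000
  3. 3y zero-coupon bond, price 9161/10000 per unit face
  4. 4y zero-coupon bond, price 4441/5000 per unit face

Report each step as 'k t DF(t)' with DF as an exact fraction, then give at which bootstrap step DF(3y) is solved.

step 1 [1y] bond c/1=1/20: DF=(50967/50000 − 1/20·(0))/(1+1/20) = 2427/2500 ≈ 0.970800
step 2 [2y] bond c/1=29/400: DF=(879729/800000 − 29/400·(0.970800))/(1+29/400) = 9597/10000 ≈ 0.959700
step 3 [3y] zero: DF = P = 9161/10000 ≈ 0.916100
step 4 [4y] zero: DF = P = 4441/5000 ≈ 0.888200

1 1 2427/2500
2 2 9597/10000
3 3 9161/10000
4 4 4441/5000
DF(3y) is solved at step 3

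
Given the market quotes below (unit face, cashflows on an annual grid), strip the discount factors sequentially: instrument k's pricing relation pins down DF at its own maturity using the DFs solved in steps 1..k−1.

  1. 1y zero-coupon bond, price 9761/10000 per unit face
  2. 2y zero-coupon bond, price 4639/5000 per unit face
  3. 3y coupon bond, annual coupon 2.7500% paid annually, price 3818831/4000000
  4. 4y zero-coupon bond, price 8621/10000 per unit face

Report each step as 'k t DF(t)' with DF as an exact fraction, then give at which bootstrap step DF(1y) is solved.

1 1 9761/10000
2 2 4639/5000
3 3 4391/5000
4 4 8621/10000
DF(1y) is solved at step 1

step 1 [1y] zero: DF = P = 9761/10000 ≈ 0.976100
step 2 [2y] zero: DF = P = 4639/5000 ≈ 0.927800
step 3 [3y] bond c/1=11/400: DF=(3818831/4000000 − 11/400·(0.976100+0.927800))/(1+11/400) = 4391/5000 ≈ 0.878200
step 4 [4y] zero: DF = P = 8621/10000 ≈ 0.862100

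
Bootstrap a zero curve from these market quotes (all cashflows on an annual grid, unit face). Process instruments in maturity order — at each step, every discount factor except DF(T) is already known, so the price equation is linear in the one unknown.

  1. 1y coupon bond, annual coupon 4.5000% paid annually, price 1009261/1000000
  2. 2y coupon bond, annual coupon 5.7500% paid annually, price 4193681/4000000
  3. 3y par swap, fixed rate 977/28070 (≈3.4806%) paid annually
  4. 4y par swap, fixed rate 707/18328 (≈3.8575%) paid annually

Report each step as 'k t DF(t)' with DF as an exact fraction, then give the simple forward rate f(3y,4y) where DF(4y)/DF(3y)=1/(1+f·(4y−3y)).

step 1 [1y] bond c/1=9/200: DF=(1009261/1000000 − 9/200·(0))/(1+9/200) = 4829/5000 ≈ 0.965800
step 2 [2y] bond c/1=23/400: DF=(4193681/4000000 − 23/400·(0.965800))/(1+23/400) = 9389/10000 ≈ 0.938900
step 3 [3y] swap r/1=977/28070: DF=(1 − 977/28070·(0.965800+0.938900))/(1+977/28070) = 9023/10000 ≈ 0.902300
step 4 [4y] swap r/1=707/18328: DF=(1 − 707/18328·(0.965800+0.938900+0.902300))/(1+707/18328) = 4293/5000 ≈ 0.858600

1 1 4829/5000
2 2 9389/10000
3 3 9023/10000
4 4 4293/5000
f(3y,4y) = ((9023/10000)/(4293/5000) − 1)/(1) = 437/8586 ≈ 5.0897%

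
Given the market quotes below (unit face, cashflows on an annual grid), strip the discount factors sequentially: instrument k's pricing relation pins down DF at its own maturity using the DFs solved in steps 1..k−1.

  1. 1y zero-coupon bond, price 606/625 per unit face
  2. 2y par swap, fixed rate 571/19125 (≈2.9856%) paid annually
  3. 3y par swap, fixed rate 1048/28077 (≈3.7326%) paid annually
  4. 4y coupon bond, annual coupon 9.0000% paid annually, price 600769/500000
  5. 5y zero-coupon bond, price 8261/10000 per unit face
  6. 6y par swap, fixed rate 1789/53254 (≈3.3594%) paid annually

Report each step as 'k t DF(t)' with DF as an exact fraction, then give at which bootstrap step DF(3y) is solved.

step 1 [1y] zero: DF = P = 606/625 ≈ 0.969600
step 2 [2y] swap r/1=571/19125: DF=(1 − 571/19125·(0.969600))/(1+571/19125) = 9429/10000 ≈ 0.942900
step 3 [3y] swap r/1=1048/28077: DF=(1 − 1048/28077·(0.969600+0.942900))/(1+1048/28077) = 1119/1250 ≈ 0.895200
step 4 [4y] bond c/1=9/100: DF=(600769/500000 − 9/100·(0.969600+0.942900+0.895200))/(1+9/100) = 1741/2000 ≈ 0.870500
step 5 [5y] zero: DF = P = 8261/10000 ≈ 0.826100
step 6 [6y] swap r/1=1789/53254: DF=(1 − 1789/53254·(0.969600+0.942900+0.895200+0.870500+0.826100))/(1+1789/53254) = 8211/10000 ≈ 0.821100

1 1 606/625
2 2 9429/10000
3 3 1119/1250
4 4 1741/2000
5 5 8261/10000
6 6 8211/10000
DF(3y) is solved at step 3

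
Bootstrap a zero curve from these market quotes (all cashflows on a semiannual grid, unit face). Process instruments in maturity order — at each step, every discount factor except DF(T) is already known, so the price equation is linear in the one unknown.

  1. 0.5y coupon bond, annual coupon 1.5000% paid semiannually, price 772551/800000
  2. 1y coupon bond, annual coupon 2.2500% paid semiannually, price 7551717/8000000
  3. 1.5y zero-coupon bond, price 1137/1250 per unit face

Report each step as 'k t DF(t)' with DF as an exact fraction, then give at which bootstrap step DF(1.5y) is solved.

1 1/2 1917/2000
2 1 2307/2500
3 3/2 1137/1250
DF(1.5y) is solved at step 3

step 1 [0.5y] bond c/2=3/400: DF=(772551/800000 − 3/400·(0))/(1+3/400) = 1917/2000 ≈ 0.958500
step 2 [1y] bond c/2=9/800: DF=(7551717/8000000 − 9/800·(0.958500))/(1+9/800) = 2307/2500 ≈ 0.922800
step 3 [1.5y] zero: DF = P = 1137/1250 ≈ 0.909600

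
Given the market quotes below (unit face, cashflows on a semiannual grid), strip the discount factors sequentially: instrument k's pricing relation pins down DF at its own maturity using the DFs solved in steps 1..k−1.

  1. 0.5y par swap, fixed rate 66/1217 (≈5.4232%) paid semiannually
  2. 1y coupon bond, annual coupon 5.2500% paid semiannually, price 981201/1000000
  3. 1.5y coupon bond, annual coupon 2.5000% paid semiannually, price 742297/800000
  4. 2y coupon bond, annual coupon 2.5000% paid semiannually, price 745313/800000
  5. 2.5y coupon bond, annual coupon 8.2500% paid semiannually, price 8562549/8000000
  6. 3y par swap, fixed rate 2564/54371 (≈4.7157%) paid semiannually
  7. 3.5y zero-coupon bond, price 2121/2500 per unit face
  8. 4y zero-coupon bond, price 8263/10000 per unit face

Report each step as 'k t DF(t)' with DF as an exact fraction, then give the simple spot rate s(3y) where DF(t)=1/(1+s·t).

step 1 [0.5y] swap r/2=33/1217: DF=(1 − 33/1217·(0))/(1+33/1217) = 1217/1250 ≈ 0.973600
step 2 [1y] bond c/2=21/800: DF=(981201/1000000 − 21/800·(0.973600))/(1+21/800) = 582/625 ≈ 0.931200
step 3 [1.5y] bond c/2=1/80: DF=(742297/800000 − 1/80·(0.973600+0.931200))/(1+1/80) = 8929/10000 ≈ 0.892900
step 4 [2y] bond c/2=1/80: DF=(745313/800000 − 1/80·(0.973600+0.931200+0.892900))/(1+1/80) = 1107/1250 ≈ 0.885600
step 5 [2.5y] bond c/2=33/800: DF=(8562549/8000000 − 33/800·(0.973600+0.931200+0.892900+0.885600))/(1+33/800) = 441/500 ≈ 0.882000
step 6 [3y] swap r/2=1282/54371: DF=(1 − 1282/54371·(0.973600+0.931200+0.892900+0.885600+0.882000))/(1+1282/54371) = 4359/5000 ≈ 0.871800
step 7 [3.5y] zero: DF = P = 2121/2500 ≈ 0.848400
step 8 [4y] zero: DF = P = 8263/10000 ≈ 0.826300

1 1/2 1217/1250
2 1 582/625
3 3/2 8929/10000
4 2 1107/1250
5 5/2 441/500
6 3 4359/5000
7 7/2 2121/2500
8 4 8263/10000
s(3y) = (1/(4359/5000) − 1)/(3) = 641/13077 ≈ 4.9017%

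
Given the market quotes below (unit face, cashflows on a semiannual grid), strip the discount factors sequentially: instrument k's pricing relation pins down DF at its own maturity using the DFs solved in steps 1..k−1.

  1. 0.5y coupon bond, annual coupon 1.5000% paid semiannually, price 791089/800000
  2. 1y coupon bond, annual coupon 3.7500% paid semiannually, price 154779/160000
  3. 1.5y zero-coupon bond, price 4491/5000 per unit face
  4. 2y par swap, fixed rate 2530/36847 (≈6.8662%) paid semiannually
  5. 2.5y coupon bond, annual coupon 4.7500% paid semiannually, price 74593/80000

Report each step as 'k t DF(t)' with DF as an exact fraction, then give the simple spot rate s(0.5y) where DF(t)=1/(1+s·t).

step 1 [0.5y] bond c/2=3/400: DF=(791089/800000 − 3/400·(0))/(1+3/400) = 1963/2000 ≈ 0.981500
step 2 [1y] bond c/2=3/160: DF=(154779/160000 − 3/160·(0.981500))/(1+3/160) = 1863/2000 ≈ 0.931500
step 3 [1.5y] zero: DF = P = 4491/5000 ≈ 0.898200
step 4 [2y] swap r/2=1265/36847: DF=(1 − 1265/36847·(0.981500+0.931500+0.898200))/(1+1265/36847) = 1747/2000 ≈ 0.873500
step 5 [2.5y] bond c/2=19/800: DF=(74593/80000 − 19/800·(0.981500+0.931500+0.898200+0.873500))/(1+19/800) = 8253/10000 ≈ 0.825300

1 1/2 1963/2000
2 1 1863/2000
3 3/2 4491/5000
4 2 1747/2000
5 5/2 8253/10000
s(0.5y) = (1/(1963/2000) − 1)/(1/2) = 74/1963 ≈ 3.7697%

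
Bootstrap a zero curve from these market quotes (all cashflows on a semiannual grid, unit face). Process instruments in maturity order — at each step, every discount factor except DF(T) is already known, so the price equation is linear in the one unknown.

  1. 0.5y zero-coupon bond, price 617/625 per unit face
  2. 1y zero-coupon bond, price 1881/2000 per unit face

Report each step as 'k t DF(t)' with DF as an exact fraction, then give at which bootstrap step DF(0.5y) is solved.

1 1/2 617/625
2 1 1881/2000
DF(0.5y) is solved at step 1

step 1 [0.5y] zero: DF = P = 617/625 ≈ 0.987200
step 2 [1y] zero: DF = P = 1881/2000 ≈ 0.940500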